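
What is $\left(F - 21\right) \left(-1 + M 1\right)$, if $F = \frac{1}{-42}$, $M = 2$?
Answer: $- \frac{883}{42} \approx -21.024$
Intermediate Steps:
$F = - \frac{1}{42} \approx -0.02381$
$\left(F - 21\right) \left(-1 + M 1\right) = \left(- \frac{1}{42} - 21\right) \left(-1 + 2 \cdot 1\right) = - \frac{883 \left(-1 + 2\right)}{42} = \left(- \frac{883}{42}\right) 1 = - \frac{883}{42}$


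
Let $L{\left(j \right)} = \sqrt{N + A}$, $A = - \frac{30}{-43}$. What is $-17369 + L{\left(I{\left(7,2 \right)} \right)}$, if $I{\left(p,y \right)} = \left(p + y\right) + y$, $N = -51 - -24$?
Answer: $-17369 + \frac{i \sqrt{48633}}{43} \approx -17369.0 + 5.1286 i$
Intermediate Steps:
$A = \frac{30}{43}$ ($A = \left(-30\right) \left(- \frac{1}{43}\right) = \frac{30}{43} \approx 0.69767$)
$N = -27$ ($N = -51 + 24 = -27$)
$I{\left(p,y \right)} = p + 2 y$
$L{\left(j \right)} = \frac{i \sqrt{48633}}{43}$ ($L{\left(j \right)} = \sqrt{-27 + \frac{30}{43}} = \sqrt{- \frac{1131}{43}} = \frac{i \sqrt{48633}}{43}$)
$-17369 + L{\left(I{\left(7,2 \right)} \right)} = -17369 + \frac{i \sqrt{48633}}{43}$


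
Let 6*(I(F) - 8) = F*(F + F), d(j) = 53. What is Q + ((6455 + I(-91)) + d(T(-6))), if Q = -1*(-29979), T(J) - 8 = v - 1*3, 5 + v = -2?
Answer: 117766/3 ≈ 39255.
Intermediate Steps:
v = -7 (v = -5 - 2 = -7)
T(J) = -2 (T(J) = 8 + (-7 - 1*3) = 8 + (-7 - 3) = 8 - 10 = -2)
Q = 29979
I(F) = 8 + F**2/3 (I(F) = 8 + (F*(F + F))/6 = 8 + (F*(2*F))/6 = 8 + (2*F**2)/6 = 8 + F**2/3)
Q + ((6455 + I(-91)) + d(T(-6))) = 29979 + ((6455 + (8 + (1/3)*(-91)**2)) + 53) = 29979 + ((6455 + (8 + (1/3)*8281)) + 53) = 29979 + ((6455 + (8 + 8281/3)) + 53) = 29979 + ((6455 + 8305/3) + 53) = 29979 + (27670/3 + 53) = 29979 + 27829/3 = 117766/3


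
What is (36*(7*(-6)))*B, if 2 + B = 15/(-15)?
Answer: 4536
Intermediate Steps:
B = -3 (B = -2 + 15/(-15) = -2 + 15*(-1/15) = -2 - 1 = -3)
(36*(7*(-6)))*B = (36*(7*(-6)))*(-3) = (36*(-42))*(-3) = -1512*(-3) = 4536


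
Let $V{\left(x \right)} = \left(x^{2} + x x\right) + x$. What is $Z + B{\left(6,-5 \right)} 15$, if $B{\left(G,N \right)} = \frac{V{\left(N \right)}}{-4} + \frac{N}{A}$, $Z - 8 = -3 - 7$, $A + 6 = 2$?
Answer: $-152$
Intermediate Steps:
$A = -4$ ($A = -6 + 2 = -4$)
$V{\left(x \right)} = x + 2 x^{2}$ ($V{\left(x \right)} = \left(x^{2} + x^{2}\right) + x = 2 x^{2} + x = x + 2 x^{2}$)
$Z = -2$ ($Z = 8 - 10 = -2$)
$B{\left(G,N \right)} = - \frac{N}{4} - \frac{N \left(1 + 2 N\right)}{4}$ ($B{\left(G,N \right)} = \frac{N \left(1 + 2 N\right)}{-4} + \frac{N}{-4} = N \left(1 + 2 N\right) \left(- \frac{1}{4}\right) + N \left(- \frac{1}{4}\right) = - \frac{N \left(1 + 2 N\right)}{4} - \frac{N}{4} = - \frac{N}{4} - \frac{N \left(1 + 2 N\right)}{4}$)
$Z + B{\left(6,-5 \right)} 15 = -2 + \frac{1}{2} \left(-5\right) \left(-1 - -5\right) 15 = -2 + \frac{1}{2} \left(-5\right) \left(-1 + 5\right) 15 = -2 + \frac{1}{2} \left(-5\right) 4 \cdot 15 = -2 - 150 = -152$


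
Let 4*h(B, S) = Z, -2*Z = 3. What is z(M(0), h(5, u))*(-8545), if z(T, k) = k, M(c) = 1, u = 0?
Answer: 25635/8 ≈ 3204.4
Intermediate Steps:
Z = -3/2 (Z = -½*3 = -3/2 ≈ -1.5000)
h(B, S) = -3/8 (h(B, S) = (¼)*(-3/2) = -3/8)
z(M(0), h(5, u))*(-8545) = -3/8*(-8545) = 25635/8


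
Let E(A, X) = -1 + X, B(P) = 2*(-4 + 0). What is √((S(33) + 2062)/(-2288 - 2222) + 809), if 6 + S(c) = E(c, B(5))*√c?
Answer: √(16445868340 + 40590*√33)/4510 ≈ 28.435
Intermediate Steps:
B(P) = -8 (B(P) = 2*(-4) = -8)
S(c) = -6 - 9*√c (S(c) = -6 + (-1 - 8)*√c = -6 - 9*√c)
√((S(33) + 2062)/(-2288 - 2222) + 809) = √(((-6 - 9*√33) + 2062)/(-2288 - 2222) + 809) = √((2056 - 9*√33)/(-4510) + 809) = √((2056 - 9*√33)*(-1/4510) + 809) = √((-1028/2255 + 9*√33/4510) + 809) = √(1823267/2255 + 9*√33/4510)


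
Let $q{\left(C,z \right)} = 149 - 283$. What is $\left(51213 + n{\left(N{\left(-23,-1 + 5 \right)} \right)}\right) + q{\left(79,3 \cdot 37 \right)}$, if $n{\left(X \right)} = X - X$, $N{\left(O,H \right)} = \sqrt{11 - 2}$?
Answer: $51079$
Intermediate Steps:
$q{\left(C,z \right)} = -134$ ($q{\left(C,z \right)} = 149 - 283 = -134$)
$N{\left(O,H \right)} = 3$ ($N{\left(O,H \right)} = \sqrt{9} = 3$)
$n{\left(X \right)} = 0$
$\left(51213 + n{\left(N{\left(-23,-1 + 5 \right)} \right)}\right) + q{\left(79,3 \cdot 37 \right)} = \left(51213 + 0\right) - 134 = 51213 - 134 = 51079$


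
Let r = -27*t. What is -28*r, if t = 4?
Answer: 3024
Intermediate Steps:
r = -108 (r = -27*4 = -108)
-28*r = -28*(-108) = 3024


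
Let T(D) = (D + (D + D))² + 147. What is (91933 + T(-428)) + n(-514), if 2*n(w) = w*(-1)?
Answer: 1740993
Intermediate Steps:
n(w) = -w/2 (n(w) = (w*(-1))/2 = (-w)/2 = -w/2)
T(D) = 147 + 9*D² (T(D) = (D + 2*D)² + 147 = (3*D)² + 147 = 9*D² + 147 = 147 + 9*D²)
(91933 + T(-428)) + n(-514) = (91933 + (147 + 9*(-428)²)) - ½*(-514) = (91933 + (147 + 9*183184)) + 257 = (91933 + (147 + 1648656)) + 257 = (91933 + 1648803) + 257 = 1740736 + 257 = 1740993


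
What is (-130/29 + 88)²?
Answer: 5866084/841 ≈ 6975.1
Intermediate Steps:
(-130/29 + 88)² = (2422/29)² = 5866084/841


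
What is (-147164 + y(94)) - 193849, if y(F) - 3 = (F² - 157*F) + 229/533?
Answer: -184914527/533 ≈ -3.4693e+5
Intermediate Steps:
y(F) = 1828/533 + F² - 157*F (y(F) = 3 + ((F² - 157*F) + 229/533) = 3 + (229/533 + F² - 157*F) = 1828/533 + F² - 157*F)
(-147164 + y(94)) - 193849 = (-147164 + (1828/533 + 94² - 157*94)) - 193849 = (-147164 + (1828/533 + 8836 - 14758)) - 193849 = (-147164 - 3154598/533) - 193849 = -81593010/533 - 193849 = -184914527/533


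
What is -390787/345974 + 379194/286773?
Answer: 6374701535/33072000634 ≈ 0.19275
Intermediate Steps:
-390787/345974 + 379194/286773 = -390787*1/345974 + 379194*(1/286773) = -390787/345974 + 126398/95591 = 6374701535/33072000634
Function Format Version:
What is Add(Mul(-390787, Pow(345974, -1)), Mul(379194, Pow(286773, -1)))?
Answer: Rational(6374701535, 33072000634) ≈ 0.19275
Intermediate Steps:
Add(Mul(-390787, Pow(345974, -1)), Mul(379194, Pow(286773, -1))) = Add(Mul(-390787, Rational(1, 345974)), Mul(379194, Rational(1, 286773))) = Add(Rational(-390787, 345974), Rational(126398, 95591)) = Rational(6374701535, 33072000634)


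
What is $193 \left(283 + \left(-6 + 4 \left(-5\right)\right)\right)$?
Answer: $49601$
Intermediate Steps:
$193 \left(283 + \left(-6 + 4 \left(-5\right)\right)\right) = 193 \left(283 - 26\right) = 193 \cdot 257 = 49601$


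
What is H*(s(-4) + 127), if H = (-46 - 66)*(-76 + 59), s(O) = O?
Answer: 234192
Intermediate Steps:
H = 1904 (H = -112*(-17) = 1904)
H*(s(-4) + 127) = 1904*(-4 + 127) = 1904*123 = 234192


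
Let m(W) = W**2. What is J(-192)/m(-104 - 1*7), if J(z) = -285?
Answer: -95/4107 ≈ -0.023131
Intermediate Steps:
J(-192)/m(-104 - 1*7) = -285/(-104 - 1*7)**2 = -285/(-104 - 7)**2 = -285/((-111)**2) = -285/12321 = -285*1/12321 = -95/4107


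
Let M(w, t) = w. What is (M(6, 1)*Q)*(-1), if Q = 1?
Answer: -6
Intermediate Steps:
(M(6, 1)*Q)*(-1) = (6*1)*(-1) = 6*(-1) = -6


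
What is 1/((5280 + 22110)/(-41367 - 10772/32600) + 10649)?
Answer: 337143743/3590020490707 ≈ 9.3911e-5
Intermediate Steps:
1/((5280 + 22110)/(-41367 - 10772/32600) + 10649) = 1/(27390/(-41367 - 10772*1/32600) + 10649) = 1/(27390/(-41367 - 2693/8150) + 10649) = 1/(27390/(-337143743/8150) + 10649) = 1/(27390*(-8150/337143743) + 10649) = 1/(-223228500/337143743 + 10649) = 1/(3590020490707/337143743) = 337143743/3590020490707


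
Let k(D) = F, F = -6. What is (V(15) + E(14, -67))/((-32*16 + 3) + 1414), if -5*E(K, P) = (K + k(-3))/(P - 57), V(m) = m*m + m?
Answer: 37202/140275 ≈ 0.26521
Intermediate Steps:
k(D) = -6
V(m) = m + m**2 (V(m) = m**2 + m = m + m**2)
E(K, P) = -(-6 + K)/(5*(-57 + P)) (E(K, P) = -(K - 6)/(5*(P - 57)) = -(-6 + K)/(5*(-57 + P)))
(V(15) + E(14, -67))/((-32*16 + 3) + 1414) = (15*(1 + 15) + (6 - 1*14)/(5*(-57 - 67)))/((-32*16 + 3) + 1414) = (15*16 + (1/5)*(6 - 14)/(-124))/((-512 + 3) + 1414) = (240 + (1/5)*(-1/124)*(-8))/(-509 + 1414) = (240 + 2/155)/905 = (37202/155)*(1/905) = 37202/140275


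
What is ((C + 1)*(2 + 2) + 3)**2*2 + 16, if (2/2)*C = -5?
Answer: 354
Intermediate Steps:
C = -5
((C + 1)*(2 + 2) + 3)**2*2 + 16 = ((-5 + 1)*(2 + 2) + 3)**2*2 + 16 = (-4*4 + 3)**2*2 + 16 = (-16 + 3)**2*2 + 16 = (-13)**2*2 + 16 = 169*2 + 16 = 338 + 16 = 354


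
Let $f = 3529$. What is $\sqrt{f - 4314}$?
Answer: $i \sqrt{785} \approx 28.018 i$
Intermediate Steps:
$\sqrt{f - 4314} = \sqrt{3529 - 4314} = \sqrt{-785} = i \sqrt{785}$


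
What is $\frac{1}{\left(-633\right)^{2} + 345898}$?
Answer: $\frac{1}{746587} \approx 1.3394 \cdot 10^{-6}$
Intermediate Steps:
$\frac{1}{\left(-633\right)^{2} + 345898} = \frac{1}{400689 + 345898} = \frac{1}{746587}$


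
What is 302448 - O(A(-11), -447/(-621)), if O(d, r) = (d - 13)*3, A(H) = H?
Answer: 302520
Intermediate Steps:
O(d, r) = -39 + 3*d (O(d, r) = (-13 + d)*3 = -39 + 3*d)
302448 - O(A(-11), -447/(-621)) = 302448 - (-39 + 3*(-11)) = 302448 - (-39 - 33) = 302448 - 1*(-72) = 302448 + 72 = 302520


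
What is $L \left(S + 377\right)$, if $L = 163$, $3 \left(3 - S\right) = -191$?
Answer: $\frac{216953}{3} \approx 72318.0$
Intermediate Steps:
$S = \frac{200}{3}$ ($S = 3 - - \frac{191}{3} = 3 + \frac{191}{3} = \frac{200}{3} \approx 66.667$)
$L \left(S + 377\right) = 163 \left(\frac{200}{3} + 377\right) = 163 \cdot \frac{1331}{3} = \frac{216953}{3}$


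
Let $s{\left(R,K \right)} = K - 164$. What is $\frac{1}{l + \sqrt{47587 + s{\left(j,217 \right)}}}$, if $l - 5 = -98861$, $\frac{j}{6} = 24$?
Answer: $- \frac{4119}{407185879} - \frac{\sqrt{11910}}{4886230548} \approx -1.0138 \cdot 10^{-5}$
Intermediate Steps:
$j = 144$ ($j = 6 \cdot 24 = 144$)
$l = -98856$ ($l = 5 - 98861 = -98856$)
$s{\left(R,K \right)} = -164 + K$
$\frac{1}{l + \sqrt{47587 + s{\left(j,217 \right)}}} = \frac{1}{-98856 + \sqrt{47587 + \left(-164 + 217\right)}} = \frac{1}{-98856 + \sqrt{47587 + 53}} = \frac{1}{-98856 + \sqrt{47640}} = \frac{1}{-98856 + 2 \sqrt{11910}}$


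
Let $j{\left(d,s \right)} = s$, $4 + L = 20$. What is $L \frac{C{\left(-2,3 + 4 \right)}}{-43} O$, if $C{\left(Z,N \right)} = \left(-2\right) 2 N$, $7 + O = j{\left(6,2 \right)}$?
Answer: $- \frac{2240}{43} \approx -52.093$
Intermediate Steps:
$L = 16$ ($L = -4 + 20 = 16$)
$O = -5$ ($O = -7 + 2 = -5$)
$C{\left(Z,N \right)} = - 4 N$
$L \frac{C{\left(-2,3 + 4 \right)}}{-43} O = 16 \frac{\left(-4\right) \left(3 + 4\right)}{-43} \left(-5\right) = 16 \left(-4\right) 7 \left(- \frac{1}{43}\right) \left(-5\right) = 16 \left(\left(-28\right) \left(- \frac{1}{43}\right)\right) \left(-5\right) = 16 \cdot \frac{28}{43} \left(-5\right) = \frac{448}{43} \left(-5\right) = - \frac{2240}{43}$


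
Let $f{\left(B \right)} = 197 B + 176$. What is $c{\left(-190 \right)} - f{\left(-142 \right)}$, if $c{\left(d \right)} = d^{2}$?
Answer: $63898$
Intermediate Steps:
$f{\left(B \right)} = 176 + 197 B$
$c{\left(-190 \right)} - f{\left(-142 \right)} = \left(-190\right)^{2} - \left(176 + 197 \left(-142\right)\right) = 36100 - \left(176 - 27974\right) = 36100 - -27798 = 36100 + 27798 = 63898$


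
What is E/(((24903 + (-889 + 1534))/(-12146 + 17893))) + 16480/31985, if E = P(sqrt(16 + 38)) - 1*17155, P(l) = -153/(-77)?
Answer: -3467868793223/898868058 ≈ -3858.0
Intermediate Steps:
P(l) = 153/77 (P(l) = -153*(-1/77) = 153/77)
E = -1320782/77 (E = 153/77 - 1*17155 = 153/77 - 17155 = -1320782/77 ≈ -17153.)
E/(((24903 + (-889 + 1534))/(-12146 + 17893))) + 16480/31985 = -1320782*(-12146 + 17893)/(24903 + (-889 + 1534))/77 + 16480/31985 = -1320782*5747/(24903 + 645)/77 + 16480*(1/31985) = -1320782/(77*(25548*(1/5747))) + 3296/6397 = -1320782/(77*25548/5747) + 3296/6397 = -1320782/77*5747/25548 + 3296/6397 = -542181011/140514 + 3296/6397 = -3467868793223/898868058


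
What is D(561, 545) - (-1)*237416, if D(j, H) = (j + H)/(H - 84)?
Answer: 109449882/461 ≈ 2.3742e+5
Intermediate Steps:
D(j, H) = (H + j)/(-84 + H)
D(561, 545) - (-1)*237416 = (545 + 561)/(-84 + 545) - (-1)*237416 = 1106/461 - 1*(-237416) = (1/461)*1106 + 237416 = 1106/461 + 237416 = 109449882/461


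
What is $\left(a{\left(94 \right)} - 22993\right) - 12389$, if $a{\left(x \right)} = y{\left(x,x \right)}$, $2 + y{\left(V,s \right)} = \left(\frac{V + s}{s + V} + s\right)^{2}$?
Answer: $-26359$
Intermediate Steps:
$y{\left(V,s \right)} = -2 + \left(1 + s\right)^{2}$ ($y{\left(V,s \right)} = -2 + \left(\frac{V + s}{s + V} + s\right)^{2} = -2 + \left(\frac{V + s}{V + s} + s\right)^{2} = -2 + \left(1 + s\right)^{2}$)
$a{\left(x \right)} = -1 + x^{2} + 2 x$
$\left(a{\left(94 \right)} - 22993\right) - 12389 = \left(\left(-1 + 94^{2} + 2 \cdot 94\right) - 22993\right) - 12389 = \left(\left(-1 + 8836 + 188\right) - 22993\right) - 12389 = \left(9023 - 22993\right) - 12389 = -13970 - 12389 = -26359$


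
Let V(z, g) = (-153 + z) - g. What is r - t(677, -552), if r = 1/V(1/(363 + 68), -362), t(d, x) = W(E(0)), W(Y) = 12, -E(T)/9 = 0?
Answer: -1080529/90080 ≈ -11.995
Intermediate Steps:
E(T) = 0 (E(T) = -9*0 = 0)
t(d, x) = 12
V(z, g) = -153 + z - g
r = 431/90080 (r = 1/(-153 + 1/(363 + 68) - 1*(-362)) = 1/(-153 + 1/431 + 362) = 1/(90080/431) = 431/90080 ≈ 0.0047846)
r - t(677, -552) = 431/90080 - 1*12 = 431/90080 - 12 = -1080529/90080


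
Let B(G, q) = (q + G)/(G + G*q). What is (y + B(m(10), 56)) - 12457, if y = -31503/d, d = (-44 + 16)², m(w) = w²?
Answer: -4653940533/372400 ≈ -12497.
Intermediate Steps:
d = 784 (d = (-28)² = 784)
B(G, q) = (G + q)/(G + G*q)
y = -31503/784 ≈ -40.182
(y + B(m(10), 56)) - 12457 = (-31503/784 + (10² + 56)/((10²)*(1 + 56))) - 12457 = (-31503/784 + (100 + 56)/(100*57)) - 12457 = (-31503/784 + (1/100)*(1/57)*156) - 12457 = (-31503/784 + 13/475) - 12457 = -14953733/372400 - 12457 = -4653940533/372400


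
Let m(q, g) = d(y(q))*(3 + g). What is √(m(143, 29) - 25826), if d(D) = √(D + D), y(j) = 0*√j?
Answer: I*√25826 ≈ 160.7*I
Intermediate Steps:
y(j) = 0
d(D) = √2*√D (d(D) = √(2*D) = √2*√D)
m(q, g) = 0 (m(q, g) = (√2*√0)*(3 + g) = (√2*0)*(3 + g) = 0*(3 + g) = 0)
√(m(143, 29) - 25826) = √(0 - 25826) = √(-25826) = I*√25826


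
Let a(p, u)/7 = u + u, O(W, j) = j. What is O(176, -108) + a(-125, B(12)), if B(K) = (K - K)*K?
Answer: -108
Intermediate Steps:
B(K) = 0 (B(K) = 0*K = 0)
a(p, u) = 14*u (a(p, u) = 7*(u + u) = 7*(2*u) = 14*u)
O(176, -108) + a(-125, B(12)) = -108 + 14*0 = -108 + 0 = -108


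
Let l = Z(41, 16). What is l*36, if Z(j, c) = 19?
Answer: 684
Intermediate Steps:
l = 19
l*36 = 19*36 = 684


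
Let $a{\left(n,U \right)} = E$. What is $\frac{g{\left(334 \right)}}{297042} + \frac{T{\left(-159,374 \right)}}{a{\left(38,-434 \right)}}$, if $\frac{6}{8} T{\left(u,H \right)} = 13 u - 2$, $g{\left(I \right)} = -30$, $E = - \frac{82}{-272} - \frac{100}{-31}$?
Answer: $- \frac{1727379456377}{2208655791} \approx -782.1$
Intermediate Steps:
$E = \frac{14871}{4216}$ ($E = \left(-82\right) \left(- \frac{1}{272}\right) - - \frac{100}{31} = \frac{41}{136} + \frac{100}{31} = \frac{14871}{4216} \approx 3.5273$)
$a{\left(n,U \right)} = \frac{14871}{4216}$
$T{\left(u,H \right)} = - \frac{8}{3} + \frac{52 u}{3}$ ($T{\left(u,H \right)} = \frac{4 \left(13 u - 2\right)}{3} = \frac{4 \left(-2 + 13 u\right)}{3} = - \frac{8}{3} + \frac{52 u}{3}$)
$\frac{g{\left(334 \right)}}{297042} + \frac{T{\left(-159,374 \right)}}{a{\left(38,-434 \right)}} = - \frac{30}{297042} + \frac{- \frac{8}{3} + \frac{52}{3} \left(-159\right)}{\frac{14871}{4216}} = \left(-30\right) \frac{1}{297042} + \left(- \frac{8}{3} - 2756\right) \frac{4216}{14871} = - \frac{5}{49507} - \frac{34891616}{44613} = - \frac{1727379456377}{2208655791}$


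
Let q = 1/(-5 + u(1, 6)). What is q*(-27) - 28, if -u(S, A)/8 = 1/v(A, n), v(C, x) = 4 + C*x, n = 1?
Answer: -677/29 ≈ -23.345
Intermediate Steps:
u(S, A) = -8/(4 + A) (u(S, A) = -8/(4 + A*1) = -8/(4 + A))
q = -5/29 (q = 1/(-5 - 8/(4 + 6)) = 1/(-5 - 8/10) = 1/(-5 - 8*⅒) = 1/(-5 - ⅘) = 1/(-29/5) = -5/29 ≈ -0.17241)
q*(-27) - 28 = -5/29*(-27) - 28 = 135/29 - 28 = -677/29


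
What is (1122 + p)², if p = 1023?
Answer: 4601025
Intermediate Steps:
(1122 + p)² = (1122 + 1023)² = 2145² = 4601025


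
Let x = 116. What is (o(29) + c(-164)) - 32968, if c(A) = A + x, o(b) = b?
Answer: -32987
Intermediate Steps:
c(A) = 116 + A (c(A) = A + 116 = 116 + A)
(o(29) + c(-164)) - 32968 = (29 + (116 - 164)) - 32968 = (29 - 48) - 32968 = -19 - 32968 = -32987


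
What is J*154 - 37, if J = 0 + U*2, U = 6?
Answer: 1811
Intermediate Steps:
J = 12 (J = 0 + 6*2 = 0 + 12 = 12)
J*154 - 37 = 12*154 - 37 = 1848 - 37 = 1811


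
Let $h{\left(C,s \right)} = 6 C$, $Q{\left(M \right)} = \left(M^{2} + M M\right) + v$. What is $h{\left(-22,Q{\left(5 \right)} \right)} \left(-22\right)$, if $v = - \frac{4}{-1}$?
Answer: $2904$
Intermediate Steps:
$v = 4$ ($v = \left(-4\right) \left(-1\right) = 4$)
$Q{\left(M \right)} = 4 + 2 M^{2}$ ($Q{\left(M \right)} = \left(M^{2} + M M\right) + 4 = \left(M^{2} + M^{2}\right) + 4 = 2 M^{2} + 4 = 4 + 2 M^{2}$)
$h{\left(-22,Q{\left(5 \right)} \right)} \left(-22\right) = 6 \left(-22\right) \left(-22\right) = \left(-132\right) \left(-22\right) = 2904$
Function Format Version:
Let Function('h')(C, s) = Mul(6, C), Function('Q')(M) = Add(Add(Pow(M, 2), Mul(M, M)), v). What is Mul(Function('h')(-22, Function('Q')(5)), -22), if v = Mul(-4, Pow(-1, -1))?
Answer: 2904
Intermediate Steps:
v = 4 (v = Mul(-4, -1) = 4)
Function('Q')(M) = Add(4, Mul(2, Pow(M, 2))) (Function('Q')(M) = Add(Add(Pow(M, 2), Mul(M, M)), 4) = Add(Add(Pow(M, 2), Pow(M, 2)), 4) = Add(Mul(2, Pow(M, 2)), 4) = Add(4, Mul(2, Pow(M, 2))))
Mul(Function('h')(-22, Function('Q')(5)), -22) = Mul(Mul(6, -22), -22) = Mul(-132, -22) = 2904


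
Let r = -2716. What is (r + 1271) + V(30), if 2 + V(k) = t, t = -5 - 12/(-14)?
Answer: -10158/7 ≈ -1451.1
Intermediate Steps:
t = -29/7 (t = -5 - 12*(-1/14) = -5 + 6/7 = -29/7 ≈ -4.1429)
V(k) = -43/7 (V(k) = -2 - 29/7 = -43/7)
(r + 1271) + V(30) = (-2716 + 1271) - 43/7 = -1445 - 43/7 = -10158/7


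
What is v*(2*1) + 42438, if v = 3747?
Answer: 49932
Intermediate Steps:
v*(2*1) + 42438 = 3747*(2*1) + 42438 = 3747*2 + 42438 = 7494 + 42438 = 49932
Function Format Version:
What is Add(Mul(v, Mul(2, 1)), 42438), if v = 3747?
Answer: 49932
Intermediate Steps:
Add(Mul(v, Mul(2, 1)), 42438) = Add(Mul(3747, Mul(2, 1)), 42438) = Add(Mul(3747, 2), 42438) = Add(7494, 42438) = 49932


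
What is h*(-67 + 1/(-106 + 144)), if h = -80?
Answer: 101800/19 ≈ 5357.9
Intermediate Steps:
h*(-67 + 1/(-106 + 144)) = -80*(-67 + 1/(-106 + 144)) = -80*(-67 + 1/38) = -80*(-2545/38) = 101800/19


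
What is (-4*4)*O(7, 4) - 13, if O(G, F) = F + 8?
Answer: -205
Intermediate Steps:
O(G, F) = 8 + F
(-4*4)*O(7, 4) - 13 = (-4*4)*(8 + 4) - 13 = -16*12 - 13 = -192 - 13 = -205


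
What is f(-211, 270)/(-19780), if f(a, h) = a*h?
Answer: 5697/1978 ≈ 2.8802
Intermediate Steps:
f(-211, 270)/(-19780) = -211*270/(-19780) = -56970*(-1/19780) = 5697/1978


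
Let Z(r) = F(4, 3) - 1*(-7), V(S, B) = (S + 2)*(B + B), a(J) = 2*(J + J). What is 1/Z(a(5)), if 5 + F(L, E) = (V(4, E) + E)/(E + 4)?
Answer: 7/53 ≈ 0.13208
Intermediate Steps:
a(J) = 4*J (a(J) = 2*(2*J) = 4*J)
V(S, B) = 2*B*(2 + S) (V(S, B) = (2 + S)*(2*B) = 2*B*(2 + S))
F(L, E) = -5 + 13*E/(4 + E) (F(L, E) = -5 + (2*E*(2 + 4) + E)/(E + 4) = -5 + (2*E*6 + E)/(4 + E) = -5 + (12*E + E)/(4 + E) = -5 + (13*E)/(4 + E) = -5 + 13*E/(4 + E))
Z(r) = 53/7 (Z(r) = 4*(-5 + 2*3)/(4 + 3) - 1*(-7) = 4*(-5 + 6)/7 + 7 = 4*(1/7)*1 + 7 = 4/7 + 7 = 53/7)
1/Z(a(5)) = 1/(53/7) = 7/53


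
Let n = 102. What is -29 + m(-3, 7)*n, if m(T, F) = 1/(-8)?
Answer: -167/4 ≈ -41.750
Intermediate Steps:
m(T, F) = -⅛
-29 + m(-3, 7)*n = -29 - ⅛*102 = -29 - 51/4 = -167/4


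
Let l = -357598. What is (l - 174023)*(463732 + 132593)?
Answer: -317018892825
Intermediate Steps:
(l - 174023)*(463732 + 132593) = (-357598 - 174023)*(463732 + 132593) = -531621*596325 = -317018892825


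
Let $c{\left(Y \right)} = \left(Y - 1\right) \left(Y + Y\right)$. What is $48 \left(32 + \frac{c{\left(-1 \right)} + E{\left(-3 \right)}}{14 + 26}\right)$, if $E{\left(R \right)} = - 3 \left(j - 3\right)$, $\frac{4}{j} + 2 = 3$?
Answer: $\frac{7686}{5} \approx 1537.2$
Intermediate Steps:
$j = 4$ ($j = \frac{4}{-2 + 3} = \frac{4}{1} = 4 \cdot 1 = 4$)
$c{\left(Y \right)} = 2 Y \left(-1 + Y\right)$ ($c{\left(Y \right)} = \left(-1 + Y\right) 2 Y = 2 Y \left(-1 + Y\right)$)
$E{\left(R \right)} = -3$ ($E{\left(R \right)} = - 3 \left(4 - 3\right) = \left(-3\right) 1 = -3$)
$48 \left(32 + \frac{c{\left(-1 \right)} + E{\left(-3 \right)}}{14 + 26}\right) = 48 \left(32 + \frac{2 \left(-1\right) \left(-1 - 1\right) - 3}{14 + 26}\right) = 48 \left(32 + \frac{2 \left(-1\right) \left(-2\right) - 3}{40}\right) = 48 \left(32 + \left(4 - 3\right) \frac{1}{40}\right) = 48 \left(32 + 1 \cdot \frac{1}{40}\right) = 48 \left(32 + \frac{1}{40}\right) = 48 \cdot \frac{1281}{40} = \frac{7686}{5}$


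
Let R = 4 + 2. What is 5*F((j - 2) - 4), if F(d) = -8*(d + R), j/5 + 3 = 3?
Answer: 0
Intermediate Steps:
j = 0 (j = -15 + 5*3 = -15 + 15 = 0)
R = 6
F(d) = -48 - 8*d (F(d) = -8*(d + 6) = -8*(6 + d) = -48 - 8*d)
5*F((j - 2) - 4) = 5*(-48 - 8*((0 - 2) - 4)) = 5*(-48 - 8*(-2 - 4)) = 5*(-48 - 8*(-6)) = 5*(-48 + 48) = 5*0 = 0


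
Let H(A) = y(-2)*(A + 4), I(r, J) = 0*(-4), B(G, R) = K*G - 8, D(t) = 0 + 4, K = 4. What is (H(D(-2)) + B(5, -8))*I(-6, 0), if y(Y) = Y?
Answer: 0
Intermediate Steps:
D(t) = 4
B(G, R) = -8 + 4*G (B(G, R) = 4*G - 8 = -8 + 4*G)
I(r, J) = 0
H(A) = -8 - 2*A (H(A) = -2*(A + 4) = -2*(4 + A) = -8 - 2*A)
(H(D(-2)) + B(5, -8))*I(-6, 0) = ((-8 - 2*4) + (-8 + 4*5))*0 = ((-8 - 8) + (-8 + 20))*0 = (-16 + 12)*0 = -4*0 = 0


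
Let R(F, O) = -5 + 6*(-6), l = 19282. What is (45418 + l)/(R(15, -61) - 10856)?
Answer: -64700/10897 ≈ -5.9374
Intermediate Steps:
R(F, O) = -41 (R(F, O) = -5 - 36 = -41)
(45418 + l)/(R(15, -61) - 10856) = (45418 + 19282)/(-41 - 10856) = 64700/(-10897) = 64700*(-1/10897) = -64700/10897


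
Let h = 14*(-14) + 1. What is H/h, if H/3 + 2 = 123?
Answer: -121/65 ≈ -1.8615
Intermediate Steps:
H = 363 (H = -6 + 3*123 = -6 + 369 = 363)
h = -195 (h = -196 + 1 = -195)
H/h = 363/(-195) = 363*(-1/195) = -121/65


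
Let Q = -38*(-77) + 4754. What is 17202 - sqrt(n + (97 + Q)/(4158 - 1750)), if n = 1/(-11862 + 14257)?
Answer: 17202 - sqrt(548125098330)/411940 ≈ 17200.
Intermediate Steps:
n = 1/2395 ≈ 0.00041754
Q = 7680 (Q = 2926 + 4754 = 7680)
17202 - sqrt(n + (97 + Q)/(4158 - 1750)) = 17202 - sqrt(1/2395 + (97 + 7680)/(4158 - 1750)) = 17202 - sqrt(1/2395 + 7777/2408) = 17202 - sqrt(1/2395 + 7777*(1/2408)) = 17202 - sqrt(1/2395 + 1111/344) = 17202 - sqrt(2661189/823880) = 17202 - sqrt(548125098330)/411940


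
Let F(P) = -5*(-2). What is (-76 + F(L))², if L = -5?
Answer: 4356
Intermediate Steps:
F(P) = 10
(-76 + F(L))² = (-76 + 10)² = (-66)² = 4356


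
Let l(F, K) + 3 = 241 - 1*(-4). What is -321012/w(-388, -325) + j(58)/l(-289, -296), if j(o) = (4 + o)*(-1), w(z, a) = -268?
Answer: 9708536/8107 ≈ 1197.5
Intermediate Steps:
l(F, K) = 242 (l(F, K) = -3 + (241 - 1*(-4)) = -3 + (241 + 4) = -3 + 245 = 242)
j(o) = -4 - o
-321012/w(-388, -325) + j(58)/l(-289, -296) = -321012/(-268) + (-4 - 1*58)/242 = -321012*(-1/268) + (-4 - 58)*(1/242) = 80253/67 - 62*1/242 = 80253/67 - 31/121 = 9708536/8107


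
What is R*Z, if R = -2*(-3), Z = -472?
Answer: -2832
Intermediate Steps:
R = 6
R*Z = 6*(-472) = -2832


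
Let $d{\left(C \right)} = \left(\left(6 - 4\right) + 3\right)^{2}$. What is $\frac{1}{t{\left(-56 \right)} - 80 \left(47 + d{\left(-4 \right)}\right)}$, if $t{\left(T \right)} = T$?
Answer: $- \frac{1}{5816} \approx -0.00017194$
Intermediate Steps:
$d{\left(C \right)} = 25$ ($d{\left(C \right)} = \left(2 + 3\right)^{2} = 5^{2} = 25$)
$\frac{1}{t{\left(-56 \right)} - 80 \left(47 + d{\left(-4 \right)}\right)} = \frac{1}{-56 - 80 \left(47 + 25\right)} = \frac{1}{-56 - 5760} = \frac{1}{-5816} = - \frac{1}{5816}$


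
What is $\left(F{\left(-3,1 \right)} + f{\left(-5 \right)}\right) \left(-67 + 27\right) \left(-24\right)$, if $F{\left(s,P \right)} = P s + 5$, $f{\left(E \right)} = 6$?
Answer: $7680$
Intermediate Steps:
$F{\left(s,P \right)} = 5 + P s$
$\left(F{\left(-3,1 \right)} + f{\left(-5 \right)}\right) \left(-67 + 27\right) \left(-24\right) = \left(\left(5 + 1 \left(-3\right)\right) + 6\right) \left(-67 + 27\right) \left(-24\right) = \left(\left(5 - 3\right) + 6\right) \left(-40\right) \left(-24\right) = \left(2 + 6\right) \left(-40\right) \left(-24\right) = 8 \left(-40\right) \left(-24\right) = \left(-320\right) \left(-24\right) = 7680$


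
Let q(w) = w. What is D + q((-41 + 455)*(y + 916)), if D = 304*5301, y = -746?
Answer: 1681884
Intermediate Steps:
D = 1611504
D + q((-41 + 455)*(y + 916)) = 1611504 + (-41 + 455)*(-746 + 916) = 1611504 + 414*170 = 1611504 + 70380 = 1681884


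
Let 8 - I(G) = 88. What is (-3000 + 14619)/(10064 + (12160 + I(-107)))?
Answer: 11619/22144 ≈ 0.52470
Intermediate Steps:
I(G) = -80 (I(G) = 8 - 1*88 = 8 - 88 = -80)
(-3000 + 14619)/(10064 + (12160 + I(-107))) = (-3000 + 14619)/(10064 + (12160 - 80)) = 11619/(10064 + 12080) = 11619/22144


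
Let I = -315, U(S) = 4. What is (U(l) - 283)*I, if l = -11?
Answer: 87885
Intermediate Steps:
(U(l) - 283)*I = (4 - 283)*(-315) = -279*(-315) = 87885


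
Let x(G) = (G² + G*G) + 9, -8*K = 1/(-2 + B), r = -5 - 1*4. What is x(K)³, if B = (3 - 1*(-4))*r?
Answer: 1801601247442370401/2471326208000000 ≈ 729.00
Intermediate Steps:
r = -9 (r = -5 - 4 = -9)
B = -63 (B = (3 - 1*(-4))*(-9) = (3 + 4)*(-9) = 7*(-9) = -63)
K = 1/520 (K = -1/(8*(-2 - 63)) = -⅛/(-65) = -⅛*(-1/65) = 1/520 ≈ 0.0019231)
x(G) = 9 + 2*G² (x(G) = (G² + G²) + 9 = 2*G² + 9 = 9 + 2*G²)
x(K)³ = (9 + 2*(1/520)²)³ = (9 + 2*(1/270400))³ = (9 + 1/135200)³ = (1216801/135200)³ = 1801601247442370401/2471326208000000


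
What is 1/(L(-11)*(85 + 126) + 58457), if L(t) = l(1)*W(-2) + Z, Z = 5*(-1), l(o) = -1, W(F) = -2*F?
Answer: 1/56558 ≈ 1.7681e-5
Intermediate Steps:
Z = -5
L(t) = -9 (L(t) = -(-2)*(-2) - 5 = -1*4 - 5 = -4 - 5 = -9)
1/(L(-11)*(85 + 126) + 58457) = 1/(-9*(85 + 126) + 58457) = 1/(-9*211 + 58457) = 1/(-1899 + 58457) = 1/56558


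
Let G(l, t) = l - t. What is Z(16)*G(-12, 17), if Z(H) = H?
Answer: -464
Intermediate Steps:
Z(16)*G(-12, 17) = 16*(-12 - 1*17) = 16*(-12 - 17) = 16*(-29) = -464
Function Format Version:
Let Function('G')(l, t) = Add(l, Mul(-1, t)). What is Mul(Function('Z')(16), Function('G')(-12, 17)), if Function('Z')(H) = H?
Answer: -464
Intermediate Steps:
Mul(Function('Z')(16), Function('G')(-12, 17)) = Mul(16, Add(-12, Mul(-1, 17))) = Mul(16, Add(-12, -17)) = Mul(16, -29) = -464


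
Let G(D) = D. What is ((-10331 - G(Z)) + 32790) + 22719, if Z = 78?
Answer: 45100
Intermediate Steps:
((-10331 - G(Z)) + 32790) + 22719 = ((-10331 - 1*78) + 32790) + 22719 = ((-10331 - 78) + 32790) + 22719 = (-10409 + 32790) + 22719 = 22381 + 22719 = 45100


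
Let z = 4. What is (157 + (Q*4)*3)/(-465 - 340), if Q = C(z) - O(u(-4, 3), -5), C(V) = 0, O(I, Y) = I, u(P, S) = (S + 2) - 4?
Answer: -29/161 ≈ -0.18012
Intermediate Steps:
u(P, S) = -2 + S (u(P, S) = (2 + S) - 4 = -2 + S)
Q = -1 (Q = 0 - (-2 + 3) = 0 - 1*1 = 0 - 1 = -1)
(157 + (Q*4)*3)/(-465 - 340) = (157 - 1*4*3)/(-465 - 340) = (157 - 4*3)/(-805) = (157 - 12)*(-1/805) = 145*(-1/805) = -29/161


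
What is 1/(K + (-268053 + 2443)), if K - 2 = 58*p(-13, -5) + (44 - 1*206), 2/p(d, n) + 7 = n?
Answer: -3/797339 ≈ -3.7625e-6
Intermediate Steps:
p(d, n) = 2/(-7 + n)
K = -509/3 (K = 2 + (58*(2/(-7 - 5)) + (44 - 1*206)) = 2 + (58*(2/(-12)) + (44 - 206)) = 2 + (58*(2*(-1/12)) - 162) = 2 + (58*(-⅙) - 162) = 2 + (-29/3 - 162) = 2 - 515/3 = -509/3 ≈ -169.67)
1/(K + (-268053 + 2443)) = 1/(-509/3 + (-268053 + 2443)) = 1/(-509/3 - 265610) = 1/(-797339/3) = -3/797339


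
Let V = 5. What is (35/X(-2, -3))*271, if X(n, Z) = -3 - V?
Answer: -9485/8 ≈ -1185.6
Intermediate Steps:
X(n, Z) = -8 (X(n, Z) = -3 - 1*5 = -3 - 5 = -8)
(35/X(-2, -3))*271 = (35/(-8))*271 = (35*(-⅛))*271 = -35/8*271 = -9485/8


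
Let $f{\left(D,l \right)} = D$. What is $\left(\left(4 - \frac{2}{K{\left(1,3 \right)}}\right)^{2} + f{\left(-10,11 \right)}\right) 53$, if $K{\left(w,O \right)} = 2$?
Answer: $-53$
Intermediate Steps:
$\left(\left(4 - \frac{2}{K{\left(1,3 \right)}}\right)^{2} + f{\left(-10,11 \right)}\right) 53 = \left(\left(4 - \frac{2}{2}\right)^{2} - 10\right) 53 = \left(\left(4 - 1\right)^{2} - 10\right) 53 = \left(3^{2} - 10\right) 53 = \left(9 - 10\right) 53 = \left(-1\right) 53 = -53$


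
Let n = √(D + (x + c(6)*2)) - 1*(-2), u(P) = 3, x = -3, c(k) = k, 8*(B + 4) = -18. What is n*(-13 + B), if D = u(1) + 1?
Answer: -77/2 - 77*√13/4 ≈ -107.91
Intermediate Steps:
B = -25/4 (B = -4 + (⅛)*(-18) = -4 - 9/4 = -25/4 ≈ -6.2500)
D = 4 (D = 3 + 1 = 4)
n = 2 + √13 (n = √(4 + (-3 + 6*2)) - 1*(-2) = √(4 + (-3 + 12)) + 2 = √(4 + 9) + 2 = √13 + 2 = 2 + √13 ≈ 5.6056)
n*(-13 + B) = (2 + √13)*(-13 - 25/4) = (2 + √13)*(-77/4) = -77/2 - 77*√13/4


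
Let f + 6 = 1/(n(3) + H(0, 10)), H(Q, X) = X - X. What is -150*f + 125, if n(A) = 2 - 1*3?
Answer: 1175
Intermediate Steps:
H(Q, X) = 0
n(A) = -1 (n(A) = 2 - 3 = -1)
f = -7 (f = -6 + 1/(-1 + 0) = -6 + 1/(-1) = -6 - 1 = -7)
-150*f + 125 = -150*(-7) + 125 = 1050 + 125 = 1175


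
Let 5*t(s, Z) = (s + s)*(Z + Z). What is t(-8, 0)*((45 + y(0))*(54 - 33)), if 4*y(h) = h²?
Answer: 0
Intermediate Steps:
t(s, Z) = 4*Z*s/5 (t(s, Z) = ((s + s)*(Z + Z))/5 = ((2*s)*(2*Z))/5 = (4*Z*s)/5 = 4*Z*s/5)
y(h) = h²/4
t(-8, 0)*((45 + y(0))*(54 - 33)) = ((⅘)*0*(-8))*((45 + (¼)*0²)*(54 - 33)) = 0*((45 + (¼)*0)*21) = 0*((45 + 0)*21) = 0*(45*21) = 0*945 = 0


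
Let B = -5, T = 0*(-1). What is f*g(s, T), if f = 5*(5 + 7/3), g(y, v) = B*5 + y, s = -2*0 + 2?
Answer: -2530/3 ≈ -843.33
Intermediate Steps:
T = 0
s = 2 (s = 0 + 2 = 2)
g(y, v) = -25 + y (g(y, v) = -5*5 + y = -25 + y)
f = 110/3 (f = 5*(5 + 7*(1/3)) = 5*(5 + 7/3) = 5*(22/3) = 110/3 ≈ 36.667)
f*g(s, T) = 110*(-25 + 2)/3 = (110/3)*(-23) = -2530/3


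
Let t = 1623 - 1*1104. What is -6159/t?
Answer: -2053/173 ≈ -11.867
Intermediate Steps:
t = 519 (t = 1623 - 1104 = 519)
-6159/t = -6159/519 = -6159*1/519 = -2053/173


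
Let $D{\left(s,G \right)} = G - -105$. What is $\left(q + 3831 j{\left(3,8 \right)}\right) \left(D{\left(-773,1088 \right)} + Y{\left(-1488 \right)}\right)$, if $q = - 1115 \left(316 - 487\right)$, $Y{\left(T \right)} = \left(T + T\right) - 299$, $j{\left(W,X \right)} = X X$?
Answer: $-907437618$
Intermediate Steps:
$j{\left(W,X \right)} = X^{2}$
$Y{\left(T \right)} = -299 + 2 T$ ($Y{\left(T \right)} = 2 T - 299 = -299 + 2 T$)
$D{\left(s,G \right)} = 105 + G$ ($D{\left(s,G \right)} = G + 105 = 105 + G$)
$q = 190665$ ($q = \left(-1115\right) \left(-171\right) = 190665$)
$\left(q + 3831 j{\left(3,8 \right)}\right) \left(D{\left(-773,1088 \right)} + Y{\left(-1488 \right)}\right) = \left(190665 + 3831 \cdot 8^{2}\right) \left(\left(105 + 1088\right) + \left(-299 + 2 \left(-1488\right)\right)\right) = \left(190665 + 3831 \cdot 64\right) \left(1193 - 3275\right) = \left(190665 + 245184\right) \left(1193 - 3275\right) = 435849 \left(-2082\right) = -907437618$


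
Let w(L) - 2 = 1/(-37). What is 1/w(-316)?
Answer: 37/73 ≈ 0.50685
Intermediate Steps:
w(L) = 73/37 (w(L) = 2 + 1/(-37) = 2 - 1/37 = 73/37)
1/w(-316) = 1/(73/37) = 37/73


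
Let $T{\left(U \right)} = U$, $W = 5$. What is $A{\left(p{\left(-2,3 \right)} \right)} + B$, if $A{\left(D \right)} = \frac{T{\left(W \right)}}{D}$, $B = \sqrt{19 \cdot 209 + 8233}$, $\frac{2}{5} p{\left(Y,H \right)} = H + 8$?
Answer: $\frac{2}{11} + 6 \sqrt{339} \approx 110.65$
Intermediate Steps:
$p{\left(Y,H \right)} = 20 + \frac{5 H}{2}$ ($p{\left(Y,H \right)} = \frac{5 \left(H + 8\right)}{2} = \frac{5 \left(8 + H\right)}{2} = 20 + \frac{5 H}{2}$)
$B = 6 \sqrt{339}$ ($B = \sqrt{3971 + 8233} = \sqrt{12204} = 6 \sqrt{339} \approx 110.47$)
$A{\left(D \right)} = \frac{5}{D}$
$A{\left(p{\left(-2,3 \right)} \right)} + B = \frac{5}{20 + \frac{5}{2} \cdot 3} + 6 \sqrt{339} = \frac{5}{20 + \frac{15}{2}} + 6 \sqrt{339} = \frac{5}{\frac{55}{2}} + 6 \sqrt{339} = 5 \cdot \frac{2}{55} + 6 \sqrt{339} = \frac{2}{11} + 6 \sqrt{339}$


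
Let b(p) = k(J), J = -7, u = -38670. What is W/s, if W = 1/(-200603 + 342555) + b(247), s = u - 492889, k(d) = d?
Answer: 993663/75455863168 ≈ 1.3169e-5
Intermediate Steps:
b(p) = -7
s = -531559 (s = -38670 - 492889 = -531559)
W = -993663/141952 (W = 1/(-200603 + 342555) - 7 = 1/141952 - 7 = -993663/141952 ≈ -7.0000)
W/s = -993663/141952/(-531559) = -993663/141952*(-1/531559) = 993663/75455863168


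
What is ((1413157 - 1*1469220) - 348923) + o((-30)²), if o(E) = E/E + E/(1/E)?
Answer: 405015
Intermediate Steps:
o(E) = 1 + E² (o(E) = 1 + E*E = 1 + E²)
((1413157 - 1*1469220) - 348923) + o((-30)²) = ((1413157 - 1*1469220) - 348923) + (1 + ((-30)²)²) = ((1413157 - 1469220) - 348923) + (1 + 900²) = (-56063 - 348923) + (1 + 810000) = -404986 + 810001 = 405015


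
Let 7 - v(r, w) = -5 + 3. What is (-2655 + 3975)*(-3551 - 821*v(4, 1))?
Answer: -14440800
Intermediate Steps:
v(r, w) = 9 (v(r, w) = 7 - (-5 + 3) = 7 - 1*(-2) = 7 + 2 = 9)
(-2655 + 3975)*(-3551 - 821*v(4, 1)) = (-2655 + 3975)*(-3551 - 821*9) = 1320*(-3551 - 7389) = 1320*(-10940) = -14440800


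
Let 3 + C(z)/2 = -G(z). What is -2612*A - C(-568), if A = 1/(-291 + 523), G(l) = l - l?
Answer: -305/58 ≈ -5.2586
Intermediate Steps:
G(l) = 0
C(z) = -6 (C(z) = -6 + 2*(-1*0) = -6 + 2*0 = -6 + 0 = -6)
A = 1/232 ≈ 0.0043103
-2612*A - C(-568) = -2612*1/232 - 1*(-6) = -653/58 + 6 = -305/58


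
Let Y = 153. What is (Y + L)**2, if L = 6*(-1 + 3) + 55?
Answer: 48400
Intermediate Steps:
L = 67 (L = 6*2 + 55 = 12 + 55 = 67)
(Y + L)**2 = (153 + 67)**2 = 220**2 = 48400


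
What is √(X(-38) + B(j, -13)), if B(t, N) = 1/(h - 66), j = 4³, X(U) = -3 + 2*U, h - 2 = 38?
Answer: I*√53430/26 ≈ 8.8904*I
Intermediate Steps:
h = 40 (h = 2 + 38 = 40)
j = 64
B(t, N) = -1/26 (B(t, N) = 1/(40 - 66) = 1/(-26) = -1/26)
√(X(-38) + B(j, -13)) = √((-3 + 2*(-38)) - 1/26) = √((-3 - 76) - 1/26) = √(-79 - 1/26) = √(-2055/26) = I*√53430/26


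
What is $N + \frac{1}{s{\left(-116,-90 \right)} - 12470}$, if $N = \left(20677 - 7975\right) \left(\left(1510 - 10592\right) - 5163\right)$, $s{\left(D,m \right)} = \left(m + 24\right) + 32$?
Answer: $- \frac{2262473634961}{12504} \approx -1.8094 \cdot 10^{8}$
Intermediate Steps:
$s{\left(D,m \right)} = 56 + m$ ($s{\left(D,m \right)} = \left(24 + m\right) + 32 = 56 + m$)
$N = -180939990$ ($N = 12702 \left(-9082 - 5163\right) = 12702 \left(-14245\right) = -180939990$)
$N + \frac{1}{s{\left(-116,-90 \right)} - 12470} = -180939990 + \frac{1}{\left(56 - 90\right) - 12470} = -180939990 + \frac{1}{-34 - 12470} = -180939990 + \frac{1}{-12504} = -180939990 - \frac{1}{12504} = - \frac{2262473634961}{12504}$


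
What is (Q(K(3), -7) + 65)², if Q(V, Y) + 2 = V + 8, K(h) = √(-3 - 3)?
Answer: (71 + I*√6)² ≈ 5035.0 + 347.83*I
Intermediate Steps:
K(h) = I*√6 (K(h) = √(-6) = I*√6)
Q(V, Y) = 6 + V (Q(V, Y) = -2 + (V + 8) = -2 + (8 + V) = 6 + V)
(Q(K(3), -7) + 65)² = ((6 + I*√6) + 65)² = (71 + I*√6)²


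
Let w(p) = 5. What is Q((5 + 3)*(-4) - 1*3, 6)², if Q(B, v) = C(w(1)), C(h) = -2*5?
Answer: 100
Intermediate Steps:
C(h) = -10
Q(B, v) = -10
Q((5 + 3)*(-4) - 1*3, 6)² = (-10)² = 100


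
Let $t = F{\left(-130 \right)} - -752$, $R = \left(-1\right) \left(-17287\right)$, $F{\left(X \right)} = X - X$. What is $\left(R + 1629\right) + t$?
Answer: $19668$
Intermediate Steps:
$F{\left(X \right)} = 0$
$R = 17287$
$t = 752$ ($t = 0 - -752 = 0 + 752 = 752$)
$\left(R + 1629\right) + t = \left(17287 + 1629\right) + 752 = 18916 + 752 = 19668$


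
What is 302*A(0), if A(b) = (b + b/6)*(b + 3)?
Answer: 0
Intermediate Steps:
A(b) = 7*b*(3 + b)/6 (A(b) = (b + b*(1/6))*(3 + b) = (b + b/6)*(3 + b) = (7*b/6)*(3 + b) = 7*b*(3 + b)/6)
302*A(0) = 302*((7/6)*0*(3 + 0)) = 302*((7/6)*0*3) = 302*0 = 0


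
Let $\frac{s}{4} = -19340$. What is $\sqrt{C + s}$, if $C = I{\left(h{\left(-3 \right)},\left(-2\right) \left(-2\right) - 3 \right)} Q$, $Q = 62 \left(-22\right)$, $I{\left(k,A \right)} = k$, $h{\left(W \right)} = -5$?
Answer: $2 i \sqrt{17635} \approx 265.59 i$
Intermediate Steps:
$s = -77360$ ($s = 4 \left(-19340\right) = -77360$)
$Q = -1364$
$C = 6820$ ($C = \left(-5\right) \left(-1364\right) = 6820$)
$\sqrt{C + s} = \sqrt{6820 - 77360} = \sqrt{-70540} = 2 i \sqrt{17635}$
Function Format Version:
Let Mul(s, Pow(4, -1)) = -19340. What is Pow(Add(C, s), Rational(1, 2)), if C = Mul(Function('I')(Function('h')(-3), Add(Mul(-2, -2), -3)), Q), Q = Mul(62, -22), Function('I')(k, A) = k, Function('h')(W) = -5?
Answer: Mul(2, I, Pow(17635, Rational(1, 2))) ≈ Mul(265.59, I)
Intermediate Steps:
s = -77360 (s = Mul(4, -19340) = -77360)
Q = -1364
C = 6820 (C = Mul(-5, -1364) = 6820)
Pow(Add(C, s), Rational(1, 2)) = Pow(Add(6820, -77360), Rational(1, 2)) = Pow(-70540, Rational(1, 2)) = Mul(2, I, Pow(17635, Rational(1, 2)))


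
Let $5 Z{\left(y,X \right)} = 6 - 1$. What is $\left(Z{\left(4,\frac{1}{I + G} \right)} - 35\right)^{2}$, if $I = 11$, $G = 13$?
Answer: $1156$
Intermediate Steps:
$Z{\left(y,X \right)} = 1$ ($Z{\left(y,X \right)} = \frac{6 - 1}{5} = \frac{1}{5} \cdot 5 = 1$)
$\left(Z{\left(4,\frac{1}{I + G} \right)} - 35\right)^{2} = \left(1 - 35\right)^{2} = \left(-34\right)^{2} = 1156$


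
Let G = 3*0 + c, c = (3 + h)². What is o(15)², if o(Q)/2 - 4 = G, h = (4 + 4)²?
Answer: 80748196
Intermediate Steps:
h = 64 (h = 8² = 64)
c = 4489 (c = (3 + 64)² = 67² = 4489)
G = 4489 (G = 3*0 + 4489 = 0 + 4489 = 4489)
o(Q) = 8986 (o(Q) = 8 + 2*4489 = 8 + 8978 = 8986)
o(15)² = 8986² = 80748196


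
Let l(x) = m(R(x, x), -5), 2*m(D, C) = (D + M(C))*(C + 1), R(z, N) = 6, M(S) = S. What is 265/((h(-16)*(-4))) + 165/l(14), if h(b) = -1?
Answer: -65/4 ≈ -16.250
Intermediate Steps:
m(D, C) = (1 + C)*(C + D)/2 (m(D, C) = ((D + C)*(C + 1))/2 = ((C + D)*(1 + C))/2 = ((1 + C)*(C + D))/2 = (1 + C)*(C + D)/2)
l(x) = -2 (l(x) = (1/2)*(-5) + (1/2)*6 + (1/2)*(-5)**2 + (1/2)*(-5)*6 = -5/2 + 3 + (1/2)*25 - 15 = -5/2 + 3 + 25/2 - 15 = -2)
265/((h(-16)*(-4))) + 165/l(14) = 265/((-1*(-4))) + 165/(-2) = 265/4 + 165*(-1/2) = 265*(1/4) - 165/2 = 265/4 - 165/2 = -65/4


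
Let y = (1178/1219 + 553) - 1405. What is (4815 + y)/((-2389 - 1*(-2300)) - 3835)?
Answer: -4832075/4783356 ≈ -1.0102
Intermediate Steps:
y = -1037410/1219 (y = (1178*(1/1219) + 553) - 1405 = (1178/1219 + 553) - 1405 = 675285/1219 - 1405 = -1037410/1219 ≈ -851.03)
(4815 + y)/((-2389 - 1*(-2300)) - 3835) = (4815 - 1037410/1219)/((-2389 - 1*(-2300)) - 3835) = 4832075/(1219*((-2389 + 2300) - 3835)) = 4832075/(1219*(-89 - 3835)) = (4832075/1219)/(-3924) = (4832075/1219)*(-1/3924) = -4832075/4783356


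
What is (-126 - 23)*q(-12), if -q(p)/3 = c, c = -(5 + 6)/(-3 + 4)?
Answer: -4917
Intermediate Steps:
c = -11 (c = -11/1 = -11 ≈ -11.000)
q(p) = 33 (q(p) = -3*(-11) = 33)
(-126 - 23)*q(-12) = (-126 - 23)*33 = -149*33 = -4917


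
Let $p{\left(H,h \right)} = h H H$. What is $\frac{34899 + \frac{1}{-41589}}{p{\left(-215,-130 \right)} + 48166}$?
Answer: $- \frac{725707255}{123957761238} \approx -0.0058545$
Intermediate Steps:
$p{\left(H,h \right)} = h H^{2}$ ($p{\left(H,h \right)} = H h H = h H^{2}$)
$\frac{34899 + \frac{1}{-41589}}{p{\left(-215,-130 \right)} + 48166} = \frac{34899 + \frac{1}{-41589}}{- 130 \left(-215\right)^{2} + 48166} = \frac{34899 - \frac{1}{41589}}{\left(-130\right) 46225 + 48166} = \frac{1451414510}{41589 \left(-6009250 + 48166\right)} = \frac{1451414510}{41589 \left(-5961084\right)} = \frac{1451414510}{41589} \left(- \frac{1}{5961084}\right) = - \frac{725707255}{123957761238}$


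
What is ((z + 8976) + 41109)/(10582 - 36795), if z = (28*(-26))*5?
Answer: -46445/26213 ≈ -1.7718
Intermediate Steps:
z = -3640 (z = -728*5 = -3640)
((z + 8976) + 41109)/(10582 - 36795) = ((-3640 + 8976) + 41109)/(10582 - 36795) = (5336 + 41109)/(-26213) = 46445*(-1/26213) = -46445/26213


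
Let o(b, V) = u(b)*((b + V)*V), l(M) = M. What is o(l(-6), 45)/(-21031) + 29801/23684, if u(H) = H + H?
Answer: 1125529871/498098204 ≈ 2.2597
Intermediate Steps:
u(H) = 2*H
o(b, V) = 2*V*b*(V + b) (o(b, V) = (2*b)*((b + V)*V) = (2*b)*((V + b)*V) = (2*b)*(V*(V + b)) = 2*V*b*(V + b))
o(l(-6), 45)/(-21031) + 29801/23684 = (2*45*(-6)*(45 - 6))/(-21031) + 29801/23684 = (2*45*(-6)*39)*(-1/21031) + 29801*(1/23684) = -21060*(-1/21031) + 29801/23684 = 21060/21031 + 29801/23684 = 1125529871/498098204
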